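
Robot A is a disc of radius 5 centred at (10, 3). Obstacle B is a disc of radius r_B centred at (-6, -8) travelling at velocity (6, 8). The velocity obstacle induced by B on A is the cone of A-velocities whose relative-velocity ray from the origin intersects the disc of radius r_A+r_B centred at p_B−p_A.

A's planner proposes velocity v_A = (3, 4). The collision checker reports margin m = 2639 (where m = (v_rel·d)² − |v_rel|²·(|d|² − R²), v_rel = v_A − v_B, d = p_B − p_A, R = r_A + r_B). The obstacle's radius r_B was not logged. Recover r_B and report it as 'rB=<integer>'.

m = 2639
d = (-16, -11);  v_rel = (-3, -4),  |v_rel|² = 25
v_rel×d = (-3)·(-11) − (-4)·(-16) = -31
since m = R²·25 − (-31)²:  R² = (961 + 2639) / 25 = 144
R = √144 = 12  ⇒  r_B = 12 − 5 = 7

rB=7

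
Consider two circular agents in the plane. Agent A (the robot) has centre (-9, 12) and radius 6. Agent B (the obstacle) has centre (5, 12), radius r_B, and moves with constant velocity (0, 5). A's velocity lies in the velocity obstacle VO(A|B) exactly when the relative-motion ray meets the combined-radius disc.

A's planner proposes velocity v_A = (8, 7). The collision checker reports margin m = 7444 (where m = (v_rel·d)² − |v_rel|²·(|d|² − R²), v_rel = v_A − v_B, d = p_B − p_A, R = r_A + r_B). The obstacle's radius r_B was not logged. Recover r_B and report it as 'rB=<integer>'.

m = 7444
d = (14, 0);  v_rel = (8, 2),  |v_rel|² = 68
v_rel×d = (8)·(0) − (2)·(14) = -28
since m = R²·68 − (-28)²:  R² = (784 + 7444) / 68 = 121
R = √121 = 11  ⇒  r_B = 11 − 6 = 5

rB=5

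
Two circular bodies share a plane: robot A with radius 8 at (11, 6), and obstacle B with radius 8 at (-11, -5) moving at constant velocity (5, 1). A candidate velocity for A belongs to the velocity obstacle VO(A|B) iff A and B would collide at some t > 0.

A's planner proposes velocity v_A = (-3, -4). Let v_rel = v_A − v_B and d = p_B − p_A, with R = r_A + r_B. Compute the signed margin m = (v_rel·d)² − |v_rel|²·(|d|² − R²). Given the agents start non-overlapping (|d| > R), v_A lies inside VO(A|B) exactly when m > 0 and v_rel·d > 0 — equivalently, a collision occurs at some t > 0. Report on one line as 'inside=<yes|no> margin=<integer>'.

d = (-22, -11),  |d|² = 605;  R = 8+8 = 16,  c = 605−16² = 349
v_rel = (-8, -5),  |v_rel|² = 89;  v_rel·d = (-8)·(-22) + (-5)·(-11) = 231
89·t² − 462·t + 349 = 0  ⇒  m = 231² − 89·349 = 22300
m = 22300 > 0,  v_rel·d = 231 > 0  ⇒  inside

inside=yes margin=22300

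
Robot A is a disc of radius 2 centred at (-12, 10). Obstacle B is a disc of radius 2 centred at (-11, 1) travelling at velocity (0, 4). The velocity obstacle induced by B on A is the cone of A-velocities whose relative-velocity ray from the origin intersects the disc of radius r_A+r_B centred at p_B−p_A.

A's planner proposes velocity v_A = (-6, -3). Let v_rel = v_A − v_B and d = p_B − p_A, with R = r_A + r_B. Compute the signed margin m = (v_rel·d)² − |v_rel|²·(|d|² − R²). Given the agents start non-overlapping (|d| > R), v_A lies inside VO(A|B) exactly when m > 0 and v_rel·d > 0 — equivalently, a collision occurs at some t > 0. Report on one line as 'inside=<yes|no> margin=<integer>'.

d = (1, -9),  |d|² = 82;  R = 2+2 = 4,  c = 82−4² = 66
v_rel = (-6, -7),  |v_rel|² = 85;  v_rel·d = (-6)·(1) + (-7)·(-9) = 57
85·t² − 114·t + 66 = 0  ⇒  m = 57² − 85·66 = -2361
m = -2361 < 0,  v_rel·d = 57 > 0  ⇒  outside

inside=no margin=-2361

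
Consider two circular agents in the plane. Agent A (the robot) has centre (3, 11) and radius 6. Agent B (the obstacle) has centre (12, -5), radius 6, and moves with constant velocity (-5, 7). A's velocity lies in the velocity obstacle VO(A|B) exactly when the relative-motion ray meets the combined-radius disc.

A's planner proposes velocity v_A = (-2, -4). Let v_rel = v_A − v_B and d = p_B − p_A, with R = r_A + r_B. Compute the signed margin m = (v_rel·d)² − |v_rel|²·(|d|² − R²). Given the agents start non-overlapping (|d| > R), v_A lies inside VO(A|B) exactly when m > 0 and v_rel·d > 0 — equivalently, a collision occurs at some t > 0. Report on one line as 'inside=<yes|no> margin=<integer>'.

d = (9, -16),  |d|² = 337;  R = 6+6 = 12,  c = 337−12² = 193
v_rel = (3, -11),  |v_rel|² = 130;  v_rel·d = (3)·(9) + (-11)·(-16) = 203
130·t² − 406·t + 193 = 0  ⇒  m = 203² − 130·193 = 16119
m = 16119 > 0,  v_rel·d = 203 > 0  ⇒  inside

inside=yes margin=16119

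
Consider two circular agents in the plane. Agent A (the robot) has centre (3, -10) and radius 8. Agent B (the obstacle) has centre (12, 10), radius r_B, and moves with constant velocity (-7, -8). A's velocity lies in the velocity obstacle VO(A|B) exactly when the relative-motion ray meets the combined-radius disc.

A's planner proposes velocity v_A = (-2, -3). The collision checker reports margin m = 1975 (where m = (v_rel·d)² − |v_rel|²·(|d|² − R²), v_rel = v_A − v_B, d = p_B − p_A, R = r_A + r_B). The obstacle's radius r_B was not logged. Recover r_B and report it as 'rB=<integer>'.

m = 1975
d = (9, 20);  v_rel = (5, 5),  |v_rel|² = 50
v_rel×d = (5)·(20) − (5)·(9) = 55
since m = R²·50 − 55²:  R² = (3025 + 1975) / 50 = 100
R = √100 = 10  ⇒  r_B = 10 − 8 = 2

rB=2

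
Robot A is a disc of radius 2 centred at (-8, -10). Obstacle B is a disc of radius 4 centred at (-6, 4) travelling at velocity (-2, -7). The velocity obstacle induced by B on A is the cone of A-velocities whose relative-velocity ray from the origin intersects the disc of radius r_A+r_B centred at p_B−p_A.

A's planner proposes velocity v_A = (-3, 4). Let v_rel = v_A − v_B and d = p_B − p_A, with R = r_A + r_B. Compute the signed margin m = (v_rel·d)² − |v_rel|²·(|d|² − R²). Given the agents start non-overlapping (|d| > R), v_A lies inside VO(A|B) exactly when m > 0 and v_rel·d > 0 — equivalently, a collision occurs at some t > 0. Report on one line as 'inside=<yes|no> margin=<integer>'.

d = (2, 14),  |d|² = 200;  R = 2+4 = 6,  c = 200−6² = 164
v_rel = (-1, 11),  |v_rel|² = 122;  v_rel·d = (-1)·(2) + (11)·(14) = 152
122·t² − 304·t + 164 = 0  ⇒  m = 152² − 122·164 = 3096
m = 3096 > 0,  v_rel·d = 152 > 0  ⇒  inside

inside=yes margin=3096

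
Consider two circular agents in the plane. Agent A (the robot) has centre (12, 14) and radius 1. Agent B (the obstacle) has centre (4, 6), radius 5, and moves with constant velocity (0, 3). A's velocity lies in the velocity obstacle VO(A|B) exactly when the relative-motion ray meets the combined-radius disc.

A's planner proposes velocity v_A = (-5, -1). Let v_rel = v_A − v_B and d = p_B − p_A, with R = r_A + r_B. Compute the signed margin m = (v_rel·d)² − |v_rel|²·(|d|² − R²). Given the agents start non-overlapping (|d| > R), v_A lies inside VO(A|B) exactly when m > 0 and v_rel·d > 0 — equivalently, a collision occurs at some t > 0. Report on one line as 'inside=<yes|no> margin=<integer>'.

d = (-8, -8),  |d|² = 128;  R = 1+5 = 6,  c = 128−6² = 92
v_rel = (-5, -4),  |v_rel|² = 41;  v_rel·d = (-5)·(-8) + (-4)·(-8) = 72
41·t² − 144·t + 92 = 0  ⇒  m = 72² − 41·92 = 1412
m = 1412 > 0,  v_rel·d = 72 > 0  ⇒  inside

inside=yes margin=1412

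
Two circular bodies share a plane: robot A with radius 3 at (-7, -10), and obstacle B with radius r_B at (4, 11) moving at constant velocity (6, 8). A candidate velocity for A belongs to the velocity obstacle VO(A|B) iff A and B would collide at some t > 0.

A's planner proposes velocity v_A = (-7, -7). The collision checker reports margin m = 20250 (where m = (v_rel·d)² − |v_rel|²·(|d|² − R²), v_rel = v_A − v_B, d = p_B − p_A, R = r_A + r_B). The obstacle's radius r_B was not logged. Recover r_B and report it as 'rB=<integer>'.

m = 20250
d = (11, 21);  v_rel = (-13, -15),  |v_rel|² = 394
v_rel×d = (-13)·(21) − (-15)·(11) = -108
since m = R²·394 − (-108)²:  R² = (11664 + 20250) / 394 = 81
R = √81 = 9  ⇒  r_B = 9 − 3 = 6

rB=6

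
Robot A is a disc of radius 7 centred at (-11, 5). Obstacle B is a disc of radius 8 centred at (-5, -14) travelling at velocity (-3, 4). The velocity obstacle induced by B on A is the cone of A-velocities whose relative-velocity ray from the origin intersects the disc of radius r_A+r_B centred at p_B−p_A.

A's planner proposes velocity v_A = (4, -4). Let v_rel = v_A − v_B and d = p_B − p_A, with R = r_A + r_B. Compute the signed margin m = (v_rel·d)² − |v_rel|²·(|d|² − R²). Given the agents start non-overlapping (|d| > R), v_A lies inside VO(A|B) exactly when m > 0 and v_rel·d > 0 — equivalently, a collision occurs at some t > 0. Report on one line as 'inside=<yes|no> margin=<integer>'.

d = (6, -19),  |d|² = 397;  R = 7+8 = 15,  c = 397−15² = 172
v_rel = (7, -8),  |v_rel|² = 113;  v_rel·d = (7)·(6) + (-8)·(-19) = 194
113·t² − 388·t + 172 = 0  ⇒  m = 194² − 113·172 = 18200
m = 18200 > 0,  v_rel·d = 194 > 0  ⇒  inside

inside=yes margin=18200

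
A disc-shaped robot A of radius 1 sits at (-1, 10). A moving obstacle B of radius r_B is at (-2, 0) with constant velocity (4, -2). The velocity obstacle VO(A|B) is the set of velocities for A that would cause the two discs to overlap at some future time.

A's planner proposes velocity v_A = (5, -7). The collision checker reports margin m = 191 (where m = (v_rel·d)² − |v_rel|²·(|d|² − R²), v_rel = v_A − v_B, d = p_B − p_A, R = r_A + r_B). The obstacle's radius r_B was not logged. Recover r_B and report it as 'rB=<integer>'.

m = 191
d = (-1, -10);  v_rel = (1, -5),  |v_rel|² = 26
v_rel×d = (1)·(-10) − (-5)·(-1) = -15
since m = R²·26 − (-15)²:  R² = (225 + 191) / 26 = 16
R = √16 = 4  ⇒  r_B = 4 − 1 = 3

rB=3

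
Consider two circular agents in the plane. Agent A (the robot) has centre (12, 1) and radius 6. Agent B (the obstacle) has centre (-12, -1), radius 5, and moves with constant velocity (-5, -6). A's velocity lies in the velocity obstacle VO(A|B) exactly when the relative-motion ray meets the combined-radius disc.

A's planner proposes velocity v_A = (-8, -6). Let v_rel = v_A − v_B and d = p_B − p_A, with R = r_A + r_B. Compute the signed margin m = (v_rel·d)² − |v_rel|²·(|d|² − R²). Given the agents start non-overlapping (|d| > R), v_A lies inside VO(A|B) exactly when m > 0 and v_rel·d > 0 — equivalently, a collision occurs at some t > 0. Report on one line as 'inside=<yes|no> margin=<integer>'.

d = (-24, -2),  |d|² = 580;  R = 6+5 = 11,  c = 580−11² = 459
v_rel = (-3, 0),  |v_rel|² = 9;  v_rel·d = (-3)·(-24) + (0)·(-2) = 72
9·t² − 144·t + 459 = 0  ⇒  m = 72² − 9·459 = 1053
m = 1053 > 0,  v_rel·d = 72 > 0  ⇒  inside

inside=yes margin=1053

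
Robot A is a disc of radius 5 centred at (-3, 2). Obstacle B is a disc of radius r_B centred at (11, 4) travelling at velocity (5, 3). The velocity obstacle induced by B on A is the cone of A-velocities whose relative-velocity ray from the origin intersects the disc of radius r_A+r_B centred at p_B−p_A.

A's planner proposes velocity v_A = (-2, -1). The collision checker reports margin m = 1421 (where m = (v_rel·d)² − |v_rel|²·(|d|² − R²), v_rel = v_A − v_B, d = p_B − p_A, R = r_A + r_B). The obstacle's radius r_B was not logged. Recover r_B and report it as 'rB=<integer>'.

m = 1421
d = (14, 2);  v_rel = (-7, -4),  |v_rel|² = 65
v_rel×d = (-7)·(2) − (-4)·(14) = 42
since m = R²·65 − 42²:  R² = (1764 + 1421) / 65 = 49
R = √49 = 7  ⇒  r_B = 7 − 5 = 2

rB=2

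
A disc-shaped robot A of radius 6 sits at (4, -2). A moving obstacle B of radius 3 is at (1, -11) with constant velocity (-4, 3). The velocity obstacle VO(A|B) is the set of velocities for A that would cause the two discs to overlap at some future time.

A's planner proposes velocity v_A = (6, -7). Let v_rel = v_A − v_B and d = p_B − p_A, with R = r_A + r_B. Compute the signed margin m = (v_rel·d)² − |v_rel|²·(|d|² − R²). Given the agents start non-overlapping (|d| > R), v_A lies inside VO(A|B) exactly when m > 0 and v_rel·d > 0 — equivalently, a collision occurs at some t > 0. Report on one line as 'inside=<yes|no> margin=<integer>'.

d = (-3, -9),  |d|² = 90;  R = 6+3 = 9,  c = 90−9² = 9
v_rel = (10, -10),  |v_rel|² = 200;  v_rel·d = (10)·(-3) + (-10)·(-9) = 60
200·t² − 120·t + 9 = 0  ⇒  m = 60² − 200·9 = 1800
m = 1800 > 0,  v_rel·d = 60 > 0  ⇒  inside

inside=yes margin=1800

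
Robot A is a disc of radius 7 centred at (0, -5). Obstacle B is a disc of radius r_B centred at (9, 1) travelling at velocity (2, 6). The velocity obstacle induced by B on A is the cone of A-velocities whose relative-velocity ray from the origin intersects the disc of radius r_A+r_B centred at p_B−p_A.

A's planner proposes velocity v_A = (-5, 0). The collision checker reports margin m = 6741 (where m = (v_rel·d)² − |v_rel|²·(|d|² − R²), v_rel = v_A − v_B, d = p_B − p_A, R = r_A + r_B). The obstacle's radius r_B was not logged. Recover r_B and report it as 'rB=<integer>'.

m = 6741
d = (9, 6);  v_rel = (-7, -6),  |v_rel|² = 85
v_rel×d = (-7)·(6) − (-6)·(9) = 12
since m = R²·85 − 12²:  R² = (144 + 6741) / 85 = 81
R = √81 = 9  ⇒  r_B = 9 − 7 = 2

rB=2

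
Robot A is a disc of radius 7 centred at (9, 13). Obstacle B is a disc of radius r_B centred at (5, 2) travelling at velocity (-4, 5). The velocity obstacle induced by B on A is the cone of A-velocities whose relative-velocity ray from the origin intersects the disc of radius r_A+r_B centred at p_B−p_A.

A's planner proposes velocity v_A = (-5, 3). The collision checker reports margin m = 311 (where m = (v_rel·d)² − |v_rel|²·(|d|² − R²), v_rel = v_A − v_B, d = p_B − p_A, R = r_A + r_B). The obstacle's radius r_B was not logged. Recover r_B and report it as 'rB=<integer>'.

m = 311
d = (-4, -11);  v_rel = (-1, -2),  |v_rel|² = 5
v_rel×d = (-1)·(-11) − (-2)·(-4) = 3
since m = R²·5 − 3²:  R² = (9 + 311) / 5 = 64
R = √64 = 8  ⇒  r_B = 8 − 7 = 1

rB=1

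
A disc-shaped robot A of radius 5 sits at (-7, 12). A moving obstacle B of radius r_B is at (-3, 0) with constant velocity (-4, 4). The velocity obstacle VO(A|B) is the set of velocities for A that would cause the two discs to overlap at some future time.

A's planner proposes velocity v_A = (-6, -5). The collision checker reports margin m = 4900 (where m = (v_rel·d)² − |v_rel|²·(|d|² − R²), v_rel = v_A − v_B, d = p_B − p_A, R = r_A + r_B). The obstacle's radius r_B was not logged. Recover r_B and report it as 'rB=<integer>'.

m = 4900
d = (4, -12);  v_rel = (-2, -9),  |v_rel|² = 85
v_rel×d = (-2)·(-12) − (-9)·(4) = 60
since m = R²·85 − 60²:  R² = (3600 + 4900) / 85 = 100
R = √100 = 10  ⇒  r_B = 10 − 5 = 5

rB=5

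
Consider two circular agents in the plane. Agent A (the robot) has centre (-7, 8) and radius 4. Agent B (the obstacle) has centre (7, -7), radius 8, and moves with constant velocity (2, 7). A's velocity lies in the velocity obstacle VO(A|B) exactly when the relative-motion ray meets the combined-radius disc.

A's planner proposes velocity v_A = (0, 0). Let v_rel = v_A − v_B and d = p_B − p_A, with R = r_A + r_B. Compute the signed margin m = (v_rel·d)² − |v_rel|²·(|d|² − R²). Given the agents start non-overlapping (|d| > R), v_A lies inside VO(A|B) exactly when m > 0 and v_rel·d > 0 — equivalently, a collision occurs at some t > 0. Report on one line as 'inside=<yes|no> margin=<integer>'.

d = (14, -15),  |d|² = 421;  R = 4+8 = 12,  c = 421−12² = 277
v_rel = (-2, -7),  |v_rel|² = 53;  v_rel·d = (-2)·(14) + (-7)·(-15) = 77
53·t² − 154·t + 277 = 0  ⇒  m = 77² − 53·277 = -8752
m = -8752 < 0,  v_rel·d = 77 > 0  ⇒  outside

inside=no margin=-8752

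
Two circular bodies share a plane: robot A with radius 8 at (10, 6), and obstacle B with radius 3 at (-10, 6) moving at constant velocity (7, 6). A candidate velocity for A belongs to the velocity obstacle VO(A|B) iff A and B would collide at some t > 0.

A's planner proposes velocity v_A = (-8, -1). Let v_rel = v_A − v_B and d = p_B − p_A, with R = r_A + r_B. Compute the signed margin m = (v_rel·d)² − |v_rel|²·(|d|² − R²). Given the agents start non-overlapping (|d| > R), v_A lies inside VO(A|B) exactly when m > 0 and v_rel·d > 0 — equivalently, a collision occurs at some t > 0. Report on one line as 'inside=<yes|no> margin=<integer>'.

d = (-20, 0),  |d|² = 400;  R = 8+3 = 11,  c = 400−11² = 279
v_rel = (-15, -7),  |v_rel|² = 274;  v_rel·d = (-15)·(-20) + (-7)·(0) = 300
274·t² − 600·t + 279 = 0  ⇒  m = 300² − 274·279 = 13554
m = 13554 > 0,  v_rel·d = 300 > 0  ⇒  inside

inside=yes margin=13554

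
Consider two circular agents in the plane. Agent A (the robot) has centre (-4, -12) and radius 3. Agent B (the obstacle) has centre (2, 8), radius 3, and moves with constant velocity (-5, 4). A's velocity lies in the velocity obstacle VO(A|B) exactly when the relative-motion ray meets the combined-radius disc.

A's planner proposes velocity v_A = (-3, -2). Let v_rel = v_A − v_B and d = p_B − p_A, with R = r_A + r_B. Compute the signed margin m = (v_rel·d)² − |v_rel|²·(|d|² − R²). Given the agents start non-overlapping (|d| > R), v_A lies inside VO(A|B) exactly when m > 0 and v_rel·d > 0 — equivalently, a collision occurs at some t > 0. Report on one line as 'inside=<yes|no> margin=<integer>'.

d = (6, 20),  |d|² = 436;  R = 3+3 = 6,  c = 436−6² = 400
v_rel = (2, -6),  |v_rel|² = 40;  v_rel·d = (2)·(6) + (-6)·(20) = -108
40·t² + 216·t + 400 = 0  ⇒  m = (-108)² − 40·400 = -4336
m = -4336 < 0,  v_rel·d = -108 < 0  ⇒  outside

inside=no margin=-4336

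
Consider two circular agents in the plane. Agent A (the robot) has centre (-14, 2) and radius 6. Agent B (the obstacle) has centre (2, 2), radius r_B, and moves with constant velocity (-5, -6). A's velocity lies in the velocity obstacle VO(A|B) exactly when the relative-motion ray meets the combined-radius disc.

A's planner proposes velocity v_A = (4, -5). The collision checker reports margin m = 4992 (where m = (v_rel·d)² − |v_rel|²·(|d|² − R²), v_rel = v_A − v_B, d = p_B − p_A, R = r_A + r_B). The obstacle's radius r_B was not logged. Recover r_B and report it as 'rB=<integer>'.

m = 4992
d = (16, 0);  v_rel = (9, 1),  |v_rel|² = 82
v_rel×d = (9)·(0) − (1)·(16) = -16
since m = R²·82 − (-16)²:  R² = (256 + 4992) / 82 = 64
R = √64 = 8  ⇒  r_B = 8 − 6 = 2

rB=2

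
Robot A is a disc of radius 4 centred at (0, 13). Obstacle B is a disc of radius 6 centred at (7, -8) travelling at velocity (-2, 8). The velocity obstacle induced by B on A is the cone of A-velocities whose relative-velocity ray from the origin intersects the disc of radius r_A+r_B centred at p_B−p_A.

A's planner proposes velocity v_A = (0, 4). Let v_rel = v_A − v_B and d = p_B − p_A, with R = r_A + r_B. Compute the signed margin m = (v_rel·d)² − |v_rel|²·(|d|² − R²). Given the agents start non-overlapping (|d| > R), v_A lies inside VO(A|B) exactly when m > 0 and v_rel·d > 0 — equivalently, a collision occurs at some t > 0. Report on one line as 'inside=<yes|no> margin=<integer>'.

d = (7, -21),  |d|² = 490;  R = 4+6 = 10,  c = 490−10² = 390
v_rel = (2, -4),  |v_rel|² = 20;  v_rel·d = (2)·(7) + (-4)·(-21) = 98
20·t² − 196·t + 390 = 0  ⇒  m = 98² − 20·390 = 1804
m = 1804 > 0,  v_rel·d = 98 > 0  ⇒  inside

inside=yes margin=1804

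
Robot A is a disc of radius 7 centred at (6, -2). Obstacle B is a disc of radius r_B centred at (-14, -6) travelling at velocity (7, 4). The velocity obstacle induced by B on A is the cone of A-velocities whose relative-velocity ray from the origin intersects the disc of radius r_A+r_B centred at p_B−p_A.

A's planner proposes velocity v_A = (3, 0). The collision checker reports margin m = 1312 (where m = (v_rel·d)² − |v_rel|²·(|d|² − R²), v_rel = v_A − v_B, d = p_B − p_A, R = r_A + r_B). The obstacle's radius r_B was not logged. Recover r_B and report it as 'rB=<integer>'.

m = 1312
d = (-20, -4);  v_rel = (-4, -4),  |v_rel|² = 32
v_rel×d = (-4)·(-4) − (-4)·(-20) = -64
since m = R²·32 − (-64)²:  R² = (4096 + 1312) / 32 = 169
R = √169 = 13  ⇒  r_B = 13 − 7 = 6

rB=6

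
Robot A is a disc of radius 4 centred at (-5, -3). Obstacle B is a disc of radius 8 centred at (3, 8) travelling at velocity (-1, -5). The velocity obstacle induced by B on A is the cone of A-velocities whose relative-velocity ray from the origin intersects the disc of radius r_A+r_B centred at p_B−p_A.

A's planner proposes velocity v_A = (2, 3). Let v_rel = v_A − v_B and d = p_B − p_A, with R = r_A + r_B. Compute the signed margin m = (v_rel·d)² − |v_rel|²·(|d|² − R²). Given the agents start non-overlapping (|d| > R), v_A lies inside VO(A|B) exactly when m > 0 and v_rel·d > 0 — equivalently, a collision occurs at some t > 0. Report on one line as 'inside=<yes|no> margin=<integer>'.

d = (8, 11),  |d|² = 185;  R = 4+8 = 12,  c = 185−12² = 41
v_rel = (3, 8),  |v_rel|² = 73;  v_rel·d = (3)·(8) + (8)·(11) = 112
73·t² − 224·t + 41 = 0  ⇒  m = 112² − 73·41 = 9551
m = 9551 > 0,  v_rel·d = 112 > 0  ⇒  inside

inside=yes margin=9551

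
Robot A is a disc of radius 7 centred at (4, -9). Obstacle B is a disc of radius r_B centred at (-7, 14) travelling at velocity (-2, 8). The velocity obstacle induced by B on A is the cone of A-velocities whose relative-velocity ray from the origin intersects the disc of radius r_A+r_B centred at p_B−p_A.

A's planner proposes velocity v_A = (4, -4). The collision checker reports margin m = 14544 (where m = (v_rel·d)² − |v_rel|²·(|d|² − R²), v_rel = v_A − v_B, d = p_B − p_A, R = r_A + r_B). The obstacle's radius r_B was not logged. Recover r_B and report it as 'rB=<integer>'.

m = 14544
d = (-11, 23);  v_rel = (6, -12),  |v_rel|² = 180
v_rel×d = (6)·(23) − (-12)·(-11) = 6
since m = R²·180 − 6²:  R² = (36 + 14544) / 180 = 81
R = √81 = 9  ⇒  r_B = 9 − 7 = 2

rB=2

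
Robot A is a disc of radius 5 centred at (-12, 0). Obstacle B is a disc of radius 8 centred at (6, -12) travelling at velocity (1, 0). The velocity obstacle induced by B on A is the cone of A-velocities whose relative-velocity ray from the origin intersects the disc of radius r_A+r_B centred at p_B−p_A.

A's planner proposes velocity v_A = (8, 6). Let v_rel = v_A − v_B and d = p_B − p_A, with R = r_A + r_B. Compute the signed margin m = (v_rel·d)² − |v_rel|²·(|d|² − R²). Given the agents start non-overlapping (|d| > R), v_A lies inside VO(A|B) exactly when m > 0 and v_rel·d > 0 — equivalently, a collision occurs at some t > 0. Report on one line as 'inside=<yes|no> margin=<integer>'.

d = (18, -12),  |d|² = 468;  R = 5+8 = 13,  c = 468−13² = 299
v_rel = (7, 6),  |v_rel|² = 85;  v_rel·d = (7)·(18) + (6)·(-12) = 54
85·t² − 108·t + 299 = 0  ⇒  m = 54² − 85·299 = -22499
m = -22499 < 0,  v_rel·d = 54 > 0  ⇒  outside

inside=no margin=-22499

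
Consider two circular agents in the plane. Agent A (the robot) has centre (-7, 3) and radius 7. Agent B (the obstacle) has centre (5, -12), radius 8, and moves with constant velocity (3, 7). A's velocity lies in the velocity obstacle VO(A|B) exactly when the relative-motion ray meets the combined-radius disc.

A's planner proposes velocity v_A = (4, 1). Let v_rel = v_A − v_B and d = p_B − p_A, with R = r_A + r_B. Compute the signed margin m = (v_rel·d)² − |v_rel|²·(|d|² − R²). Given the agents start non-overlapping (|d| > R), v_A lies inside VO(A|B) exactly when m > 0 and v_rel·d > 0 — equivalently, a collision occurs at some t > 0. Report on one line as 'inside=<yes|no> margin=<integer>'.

d = (12, -15),  |d|² = 369;  R = 7+8 = 15,  c = 369−15² = 144
v_rel = (1, -6),  |v_rel|² = 37;  v_rel·d = (1)·(12) + (-6)·(-15) = 102
37·t² − 204·t + 144 = 0  ⇒  m = 102² − 37·144 = 5076
m = 5076 > 0,  v_rel·d = 102 > 0  ⇒  inside

inside=yes margin=5076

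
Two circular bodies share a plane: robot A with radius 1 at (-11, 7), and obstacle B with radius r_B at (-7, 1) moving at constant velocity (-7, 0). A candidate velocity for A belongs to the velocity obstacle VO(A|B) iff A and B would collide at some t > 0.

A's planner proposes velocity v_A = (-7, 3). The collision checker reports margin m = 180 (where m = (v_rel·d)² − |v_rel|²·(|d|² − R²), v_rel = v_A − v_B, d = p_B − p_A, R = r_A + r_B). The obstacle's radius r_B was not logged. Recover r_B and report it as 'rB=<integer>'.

m = 180
d = (4, -6);  v_rel = (0, 3),  |v_rel|² = 9
v_rel×d = (0)·(-6) − (3)·(4) = -12
since m = R²·9 − (-12)²:  R² = (144 + 180) / 9 = 36
R = √36 = 6  ⇒  r_B = 6 − 1 = 5

rB=5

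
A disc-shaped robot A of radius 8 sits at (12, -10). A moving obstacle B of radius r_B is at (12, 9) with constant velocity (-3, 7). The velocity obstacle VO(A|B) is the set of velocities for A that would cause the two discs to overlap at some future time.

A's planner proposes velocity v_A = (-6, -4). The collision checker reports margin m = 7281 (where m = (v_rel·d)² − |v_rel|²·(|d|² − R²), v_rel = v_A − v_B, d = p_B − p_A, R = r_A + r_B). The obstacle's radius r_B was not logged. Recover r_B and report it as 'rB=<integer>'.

m = 7281
d = (0, 19);  v_rel = (-3, -11),  |v_rel|² = 130
v_rel×d = (-3)·(19) − (-11)·(0) = -57
since m = R²·130 − (-57)²:  R² = (3249 + 7281) / 130 = 81
R = √81 = 9  ⇒  r_B = 9 − 8 = 1

rB=1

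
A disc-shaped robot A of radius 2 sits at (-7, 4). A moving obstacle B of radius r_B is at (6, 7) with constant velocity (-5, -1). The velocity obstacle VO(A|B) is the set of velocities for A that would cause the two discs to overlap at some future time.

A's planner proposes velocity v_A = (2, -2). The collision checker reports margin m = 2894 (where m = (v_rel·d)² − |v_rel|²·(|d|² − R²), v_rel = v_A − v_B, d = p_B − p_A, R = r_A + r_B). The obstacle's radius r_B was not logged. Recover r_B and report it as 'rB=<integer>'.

m = 2894
d = (13, 3);  v_rel = (7, -1),  |v_rel|² = 50
v_rel×d = (7)·(3) − (-1)·(13) = 34
since m = R²·50 − 34²:  R² = (1156 + 2894) / 50 = 81
R = √81 = 9  ⇒  r_B = 9 − 2 = 7

rB=7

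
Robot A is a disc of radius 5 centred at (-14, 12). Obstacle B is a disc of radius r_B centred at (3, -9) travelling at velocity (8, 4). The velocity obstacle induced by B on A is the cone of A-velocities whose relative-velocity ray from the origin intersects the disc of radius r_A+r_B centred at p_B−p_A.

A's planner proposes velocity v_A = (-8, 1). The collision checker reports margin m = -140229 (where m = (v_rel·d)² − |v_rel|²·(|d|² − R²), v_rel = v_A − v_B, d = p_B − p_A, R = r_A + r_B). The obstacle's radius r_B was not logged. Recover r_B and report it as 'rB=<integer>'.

m = -140229
d = (17, -21);  v_rel = (-16, -3),  |v_rel|² = 265
v_rel×d = (-16)·(-21) − (-3)·(17) = 387
since m = R²·265 − 387²:  R² = (149769 + -140229) / 265 = 36
R = √36 = 6  ⇒  r_B = 6 − 5 = 1

rB=1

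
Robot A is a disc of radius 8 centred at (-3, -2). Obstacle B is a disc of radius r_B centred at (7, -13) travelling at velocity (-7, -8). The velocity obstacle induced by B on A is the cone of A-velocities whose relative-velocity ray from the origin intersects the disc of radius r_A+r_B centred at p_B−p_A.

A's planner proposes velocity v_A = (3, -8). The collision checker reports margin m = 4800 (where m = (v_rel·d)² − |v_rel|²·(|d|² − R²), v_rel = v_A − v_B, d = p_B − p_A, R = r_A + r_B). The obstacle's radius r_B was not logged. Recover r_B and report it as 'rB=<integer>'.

m = 4800
d = (10, -11);  v_rel = (10, 0),  |v_rel|² = 100
v_rel×d = (10)·(-11) − (0)·(10) = -110
since m = R²·100 − (-110)²:  R² = (12100 + 4800) / 100 = 169
R = √169 = 13  ⇒  r_B = 13 − 8 = 5

rB=5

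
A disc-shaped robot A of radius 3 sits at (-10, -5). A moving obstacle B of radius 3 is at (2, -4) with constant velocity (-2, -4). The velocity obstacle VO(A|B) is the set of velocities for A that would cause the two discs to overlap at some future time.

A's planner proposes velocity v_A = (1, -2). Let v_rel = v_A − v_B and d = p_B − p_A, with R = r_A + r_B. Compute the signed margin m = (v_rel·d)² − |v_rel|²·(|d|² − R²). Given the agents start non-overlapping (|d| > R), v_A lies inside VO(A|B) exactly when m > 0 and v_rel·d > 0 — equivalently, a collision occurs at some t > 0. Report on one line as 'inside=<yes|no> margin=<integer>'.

d = (12, 1),  |d|² = 145;  R = 3+3 = 6,  c = 145−6² = 109
v_rel = (3, 2),  |v_rel|² = 13;  v_rel·d = (3)·(12) + (2)·(1) = 38
13·t² − 76·t + 109 = 0  ⇒  m = 38² − 13·109 = 27
m = 27 > 0,  v_rel·d = 38 > 0  ⇒  inside

inside=yes margin=27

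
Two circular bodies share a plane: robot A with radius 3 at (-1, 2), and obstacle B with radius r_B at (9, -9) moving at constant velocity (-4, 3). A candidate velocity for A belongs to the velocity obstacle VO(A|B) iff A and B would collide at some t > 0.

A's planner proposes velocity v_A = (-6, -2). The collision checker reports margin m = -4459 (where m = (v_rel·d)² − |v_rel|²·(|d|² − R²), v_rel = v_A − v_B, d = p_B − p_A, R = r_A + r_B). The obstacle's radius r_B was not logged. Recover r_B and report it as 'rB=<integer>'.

m = -4459
d = (10, -11);  v_rel = (-2, -5),  |v_rel|² = 29
v_rel×d = (-2)·(-11) − (-5)·(10) = 72
since m = R²·29 − 72²:  R² = (5184 + -4459) / 29 = 25
R = √25 = 5  ⇒  r_B = 5 − 3 = 2

rB=2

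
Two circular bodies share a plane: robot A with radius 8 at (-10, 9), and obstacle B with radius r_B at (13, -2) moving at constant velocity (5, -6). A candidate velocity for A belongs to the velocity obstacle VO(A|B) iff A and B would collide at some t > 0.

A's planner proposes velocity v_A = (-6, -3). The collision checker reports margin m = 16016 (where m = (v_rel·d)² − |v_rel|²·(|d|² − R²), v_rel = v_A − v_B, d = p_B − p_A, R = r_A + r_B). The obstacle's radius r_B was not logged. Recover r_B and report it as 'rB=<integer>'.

m = 16016
d = (23, -11);  v_rel = (-11, 3),  |v_rel|² = 130
v_rel×d = (-11)·(-11) − (3)·(23) = 52
since m = R²·130 − 52²:  R² = (2704 + 16016) / 130 = 144
R = √144 = 12  ⇒  r_B = 12 − 8 = 4

rB=4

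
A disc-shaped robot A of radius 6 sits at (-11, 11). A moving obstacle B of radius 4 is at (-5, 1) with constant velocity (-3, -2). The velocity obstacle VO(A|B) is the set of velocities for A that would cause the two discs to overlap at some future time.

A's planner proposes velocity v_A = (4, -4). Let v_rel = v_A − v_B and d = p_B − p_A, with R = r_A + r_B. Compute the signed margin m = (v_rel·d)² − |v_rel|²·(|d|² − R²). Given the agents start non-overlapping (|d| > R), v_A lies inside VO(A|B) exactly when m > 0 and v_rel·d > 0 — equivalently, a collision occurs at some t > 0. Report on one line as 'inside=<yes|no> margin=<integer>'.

d = (6, -10),  |d|² = 136;  R = 6+4 = 10,  c = 136−10² = 36
v_rel = (7, -2),  |v_rel|² = 53;  v_rel·d = (7)·(6) + (-2)·(-10) = 62
53·t² − 124·t + 36 = 0  ⇒  m = 62² − 53·36 = 1936
m = 1936 > 0,  v_rel·d = 62 > 0  ⇒  inside

inside=yes margin=1936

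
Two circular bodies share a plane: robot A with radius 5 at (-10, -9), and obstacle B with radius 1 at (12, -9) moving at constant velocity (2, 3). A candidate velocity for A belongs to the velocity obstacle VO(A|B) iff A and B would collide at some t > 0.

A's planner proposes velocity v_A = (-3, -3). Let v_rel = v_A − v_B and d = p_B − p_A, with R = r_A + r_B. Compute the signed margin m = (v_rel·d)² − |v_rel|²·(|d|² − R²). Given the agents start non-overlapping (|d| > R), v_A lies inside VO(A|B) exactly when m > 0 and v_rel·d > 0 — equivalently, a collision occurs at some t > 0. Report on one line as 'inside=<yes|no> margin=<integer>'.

d = (22, 0),  |d|² = 484;  R = 5+1 = 6,  c = 484−6² = 448
v_rel = (-5, -6),  |v_rel|² = 61;  v_rel·d = (-5)·(22) + (-6)·(0) = -110
61·t² + 220·t + 448 = 0  ⇒  m = (-110)² − 61·448 = -15228
m = -15228 < 0,  v_rel·d = -110 < 0  ⇒  outside

inside=no margin=-15228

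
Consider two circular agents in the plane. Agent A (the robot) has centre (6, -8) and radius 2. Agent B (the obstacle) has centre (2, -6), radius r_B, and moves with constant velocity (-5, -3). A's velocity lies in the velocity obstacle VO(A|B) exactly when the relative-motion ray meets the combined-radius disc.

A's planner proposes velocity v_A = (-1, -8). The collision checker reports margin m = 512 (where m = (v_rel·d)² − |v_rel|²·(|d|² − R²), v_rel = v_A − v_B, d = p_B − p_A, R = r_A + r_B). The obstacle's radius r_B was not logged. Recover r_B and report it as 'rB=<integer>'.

m = 512
d = (-4, 2);  v_rel = (4, -5),  |v_rel|² = 41
v_rel×d = (4)·(2) − (-5)·(-4) = -12
since m = R²·41 − (-12)²:  R² = (144 + 512) / 41 = 16
R = √16 = 4  ⇒  r_B = 4 − 2 = 2

rB=2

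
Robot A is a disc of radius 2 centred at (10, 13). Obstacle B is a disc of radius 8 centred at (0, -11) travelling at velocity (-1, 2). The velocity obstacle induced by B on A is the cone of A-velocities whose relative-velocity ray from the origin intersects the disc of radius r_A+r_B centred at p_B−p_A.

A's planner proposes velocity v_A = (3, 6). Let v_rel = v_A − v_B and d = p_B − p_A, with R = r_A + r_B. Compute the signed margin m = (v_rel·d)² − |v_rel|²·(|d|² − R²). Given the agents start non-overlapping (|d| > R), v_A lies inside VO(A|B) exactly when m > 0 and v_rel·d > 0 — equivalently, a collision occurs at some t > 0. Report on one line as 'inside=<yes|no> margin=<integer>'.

d = (-10, -24),  |d|² = 676;  R = 2+8 = 10,  c = 676−10² = 576
v_rel = (4, 4),  |v_rel|² = 32;  v_rel·d = (4)·(-10) + (4)·(-24) = -136
32·t² + 272·t + 576 = 0  ⇒  m = (-136)² − 32·576 = 64
m = 64 > 0,  v_rel·d = -136 < 0  ⇒  outside

inside=no margin=64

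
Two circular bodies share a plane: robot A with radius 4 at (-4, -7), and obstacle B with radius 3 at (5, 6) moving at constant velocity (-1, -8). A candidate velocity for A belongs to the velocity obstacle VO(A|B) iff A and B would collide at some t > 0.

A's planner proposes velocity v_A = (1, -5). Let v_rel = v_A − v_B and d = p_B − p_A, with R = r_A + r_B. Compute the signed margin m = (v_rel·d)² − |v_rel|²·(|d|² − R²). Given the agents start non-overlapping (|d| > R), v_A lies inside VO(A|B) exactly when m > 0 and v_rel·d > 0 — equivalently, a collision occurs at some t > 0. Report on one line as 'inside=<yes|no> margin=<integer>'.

d = (9, 13),  |d|² = 250;  R = 4+3 = 7,  c = 250−7² = 201
v_rel = (2, 3),  |v_rel|² = 13;  v_rel·d = (2)·(9) + (3)·(13) = 57
13·t² − 114·t + 201 = 0  ⇒  m = 57² − 13·201 = 636
m = 636 > 0,  v_rel·d = 57 > 0  ⇒  inside

inside=yes margin=636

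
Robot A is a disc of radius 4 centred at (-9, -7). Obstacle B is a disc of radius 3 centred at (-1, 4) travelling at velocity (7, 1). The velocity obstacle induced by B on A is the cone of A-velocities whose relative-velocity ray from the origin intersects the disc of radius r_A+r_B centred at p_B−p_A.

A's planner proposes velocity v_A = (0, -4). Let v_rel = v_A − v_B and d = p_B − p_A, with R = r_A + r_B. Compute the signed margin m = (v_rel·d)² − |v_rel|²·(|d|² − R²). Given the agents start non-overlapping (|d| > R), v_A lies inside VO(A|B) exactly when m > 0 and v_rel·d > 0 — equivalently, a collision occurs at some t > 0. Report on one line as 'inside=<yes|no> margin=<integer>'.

d = (8, 11),  |d|² = 185;  R = 4+3 = 7,  c = 185−7² = 136
v_rel = (-7, -5),  |v_rel|² = 74;  v_rel·d = (-7)·(8) + (-5)·(11) = -111
74·t² + 222·t + 136 = 0  ⇒  m = (-111)² − 74·136 = 2257
m = 2257 > 0,  v_rel·d = -111 < 0  ⇒  outside

inside=no margin=2257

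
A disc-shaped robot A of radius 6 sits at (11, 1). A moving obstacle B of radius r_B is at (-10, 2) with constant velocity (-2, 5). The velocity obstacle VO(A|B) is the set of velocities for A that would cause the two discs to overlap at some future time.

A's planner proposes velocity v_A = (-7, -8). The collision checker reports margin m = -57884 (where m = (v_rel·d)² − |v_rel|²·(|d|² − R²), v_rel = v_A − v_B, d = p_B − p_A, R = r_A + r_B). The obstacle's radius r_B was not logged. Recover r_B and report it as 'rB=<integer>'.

m = -57884
d = (-21, 1);  v_rel = (-5, -13),  |v_rel|² = 194
v_rel×d = (-5)·(1) − (-13)·(-21) = -278
since m = R²·194 − (-278)²:  R² = (77284 + -57884) / 194 = 100
R = √100 = 10  ⇒  r_B = 10 − 6 = 4

rB=4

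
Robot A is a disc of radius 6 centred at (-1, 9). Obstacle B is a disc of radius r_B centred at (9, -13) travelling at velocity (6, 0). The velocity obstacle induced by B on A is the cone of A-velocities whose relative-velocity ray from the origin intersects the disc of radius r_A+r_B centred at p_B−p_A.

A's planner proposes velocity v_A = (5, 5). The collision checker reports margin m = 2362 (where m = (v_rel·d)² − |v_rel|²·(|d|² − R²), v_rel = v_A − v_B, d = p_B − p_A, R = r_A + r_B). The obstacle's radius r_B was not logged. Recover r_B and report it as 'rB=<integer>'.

m = 2362
d = (10, -22);  v_rel = (-1, 5),  |v_rel|² = 26
v_rel×d = (-1)·(-22) − (5)·(10) = -28
since m = R²·26 − (-28)²:  R² = (784 + 2362) / 26 = 121
R = √121 = 11  ⇒  r_B = 11 − 6 = 5

rB=5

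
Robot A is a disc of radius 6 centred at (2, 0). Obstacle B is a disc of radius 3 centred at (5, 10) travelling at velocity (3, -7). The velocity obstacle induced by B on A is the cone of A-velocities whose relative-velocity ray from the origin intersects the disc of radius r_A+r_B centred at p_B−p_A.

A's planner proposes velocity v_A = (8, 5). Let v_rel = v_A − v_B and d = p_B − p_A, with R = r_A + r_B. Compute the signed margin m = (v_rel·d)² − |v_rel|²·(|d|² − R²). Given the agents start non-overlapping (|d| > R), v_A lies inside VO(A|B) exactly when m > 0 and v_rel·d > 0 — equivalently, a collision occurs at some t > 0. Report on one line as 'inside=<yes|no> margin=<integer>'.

d = (3, 10),  |d|² = 109;  R = 6+3 = 9,  c = 109−9² = 28
v_rel = (5, 12),  |v_rel|² = 169;  v_rel·d = (5)·(3) + (12)·(10) = 135
169·t² − 270·t + 28 = 0  ⇒  m = 135² − 169·28 = 13493
m = 13493 > 0,  v_rel·d = 135 > 0  ⇒  inside

inside=yes margin=13493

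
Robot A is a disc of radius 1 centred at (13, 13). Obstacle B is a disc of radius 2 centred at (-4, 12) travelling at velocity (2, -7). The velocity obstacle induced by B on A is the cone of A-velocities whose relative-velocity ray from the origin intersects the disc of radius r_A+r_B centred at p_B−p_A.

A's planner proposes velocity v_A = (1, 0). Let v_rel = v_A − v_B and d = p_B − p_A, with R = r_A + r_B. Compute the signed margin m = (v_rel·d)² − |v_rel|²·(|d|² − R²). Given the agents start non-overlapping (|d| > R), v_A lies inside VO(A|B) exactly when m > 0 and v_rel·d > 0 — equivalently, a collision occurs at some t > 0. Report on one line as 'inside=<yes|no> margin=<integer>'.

d = (-17, -1),  |d|² = 290;  R = 1+2 = 3,  c = 290−3² = 281
v_rel = (-1, 7),  |v_rel|² = 50;  v_rel·d = (-1)·(-17) + (7)·(-1) = 10
50·t² − 20·t + 281 = 0  ⇒  m = 10² − 50·281 = -13950
m = -13950 < 0,  v_rel·d = 10 > 0  ⇒  outside

inside=no margin=-13950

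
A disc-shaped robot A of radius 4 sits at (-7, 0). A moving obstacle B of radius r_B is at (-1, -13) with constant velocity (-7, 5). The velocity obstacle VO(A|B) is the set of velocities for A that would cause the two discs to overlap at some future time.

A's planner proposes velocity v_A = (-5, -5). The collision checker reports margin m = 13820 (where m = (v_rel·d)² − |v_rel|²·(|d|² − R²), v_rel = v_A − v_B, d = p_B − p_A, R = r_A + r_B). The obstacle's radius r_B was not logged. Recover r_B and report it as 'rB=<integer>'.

m = 13820
d = (6, -13);  v_rel = (2, -10),  |v_rel|² = 104
v_rel×d = (2)·(-13) − (-10)·(6) = 34
since m = R²·104 − 34²:  R² = (1156 + 13820) / 104 = 144
R = √144 = 12  ⇒  r_B = 12 − 4 = 8

rB=8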